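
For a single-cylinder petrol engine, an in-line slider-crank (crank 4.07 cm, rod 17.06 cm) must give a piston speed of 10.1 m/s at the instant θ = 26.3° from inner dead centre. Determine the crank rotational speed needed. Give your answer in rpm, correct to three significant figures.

4400

For an in-line slider-crank, |v_piston| = rω|sinθ|·[1 + r cosθ/√(L² − r² sin²θ)].
With r = 0.0407 m, L = 0.1706 m, θ = 26.3°: the bracketed kinematic factor |dx/dθ| = 0.021912 m.
ω = v/|dx/dθ| = 10.1/0.021912 = 460.94 rad/s.
N = 60ω/(2π) = 4401.7 rpm.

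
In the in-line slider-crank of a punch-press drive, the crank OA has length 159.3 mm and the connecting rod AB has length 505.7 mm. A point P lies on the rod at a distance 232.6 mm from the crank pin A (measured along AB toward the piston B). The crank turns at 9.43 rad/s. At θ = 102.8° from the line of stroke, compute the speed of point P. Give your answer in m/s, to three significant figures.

1.43

ω = 9.43 rad/s.  Crank-pin speed |V_A| = rω = 1.5022 m/s, perpendicular to OA.
Rod angle: sinφ = −(r/L) sinθ ⇒ φ = -17.889°; ω_rod = −rω cosθ/√(L²−r²sin²θ) = +0.69155 rad/s.
V_P = V_A + ω_rod × AP, with AP = 0.2326 m along the rod.
Components: V_Px = −rω sinθ − a·ω_rod·sinφ = -1.4155 m/s;  V_Py = rω cosθ + a·ω_rod·cosφ = -0.17973 m/s.
|V_P| = √(V_Px² + V_Py²) = 1.4268 m/s.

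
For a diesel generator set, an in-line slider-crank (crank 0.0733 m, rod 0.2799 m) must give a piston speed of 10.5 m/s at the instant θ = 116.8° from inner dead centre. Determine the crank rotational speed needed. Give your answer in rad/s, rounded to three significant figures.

183

For an in-line slider-crank, |v_piston| = rω|sinθ|·[1 + r cosθ/√(L² − r² sin²θ)].
With r = 0.0733 m, L = 0.2799 m, θ = 116.8°: the bracketed kinematic factor |dx/dθ| = 0.057481 m.
ω = v/|dx/dθ| = 10.5/0.057481 = 182.67 rad/s.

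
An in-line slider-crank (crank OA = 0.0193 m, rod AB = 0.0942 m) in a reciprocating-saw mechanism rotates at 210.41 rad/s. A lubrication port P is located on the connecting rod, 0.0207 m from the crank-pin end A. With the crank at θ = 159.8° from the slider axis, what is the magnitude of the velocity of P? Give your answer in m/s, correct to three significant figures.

3.26

ω = 210.4 rad/s.  Crank-pin speed |V_A| = rω = 4.0609 m/s, perpendicular to OA.
Rod angle: sinφ = −(r/L) sinθ ⇒ φ = -4.057°; ω_rod = −rω cosθ/√(L²−r²sin²θ) = +40.56 rad/s.
V_P = V_A + ω_rod × AP, with AP = 0.0207 m along the rod.
Components: V_Px = −rω sinθ − a·ω_rod·sinφ = -1.3428 m/s;  V_Py = rω cosθ + a·ω_rod·cosφ = -2.9737 m/s.
|V_P| = √(V_Px² + V_Py²) = 3.2628 m/s.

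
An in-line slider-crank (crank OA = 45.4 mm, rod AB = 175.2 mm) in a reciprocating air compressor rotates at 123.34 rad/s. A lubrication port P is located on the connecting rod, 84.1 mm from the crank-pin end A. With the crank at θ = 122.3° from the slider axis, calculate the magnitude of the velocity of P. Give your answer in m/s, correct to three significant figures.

4.68

ω = 123.3 rad/s.  Crank-pin speed |V_A| = rω = 5.5996 m/s, perpendicular to OA.
Rod angle: sinφ = −(r/L) sinθ ⇒ φ = -12.652°; ω_rod = −rω cosθ/√(L²−r²sin²θ) = +17.504 rad/s.
V_P = V_A + ω_rod × AP, with AP = 0.0841 m along the rod.
Components: V_Px = −rω sinθ − a·ω_rod·sinφ = -4.4107 m/s;  V_Py = rω cosθ + a·ω_rod·cosφ = -1.5559 m/s.
|V_P| = √(V_Px² + V_Py²) = 4.6771 m/s.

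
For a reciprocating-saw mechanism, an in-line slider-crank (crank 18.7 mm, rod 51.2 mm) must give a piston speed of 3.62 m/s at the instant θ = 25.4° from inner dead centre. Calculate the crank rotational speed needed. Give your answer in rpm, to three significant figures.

3230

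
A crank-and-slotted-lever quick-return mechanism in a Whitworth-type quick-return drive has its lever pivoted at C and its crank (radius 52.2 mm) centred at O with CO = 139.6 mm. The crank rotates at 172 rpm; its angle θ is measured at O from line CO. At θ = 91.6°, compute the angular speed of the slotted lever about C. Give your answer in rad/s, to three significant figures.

2.08

ω = 18.01 rad/s (from 172 rpm).
Crank pin A relative to C: A = (d + r cosθ, r sinθ); lever angle φ = atan2(r sinθ, d + r cosθ).
Differentiating tanφ: φ̇ = rω(d cosθ + r)/(d² + r² + 2dr cosθ).
d² + r² + 2dr cosθ = |CA|² = 0.0218061 m²;  d cosθ + r = +0.048302 m.
|ω_lever| = |0.0522·18.01·+0.048302| / 0.0218061 = 2.0827 rad/s.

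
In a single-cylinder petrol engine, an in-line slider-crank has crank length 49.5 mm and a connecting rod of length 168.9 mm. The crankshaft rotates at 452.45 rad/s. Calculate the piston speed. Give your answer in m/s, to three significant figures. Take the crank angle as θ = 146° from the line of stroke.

ω = 452.4 rad/s
For an in-line slider-crank, x = r cosθ + √(L² − r² sin²θ), so v = −rω sinθ·[1 + r cosθ/√(L² − r² sin²θ)].
With r = 0.0495 m, L = 0.1689 m, θ = 146°: √(L² − r² sin²θ) = 0.16662 m.
v = −0.0495·452.4·0.55919·[1 + 0.0495·-0.82904/0.16662] = -9.4392 m/s.
|v| = 9.4392 m/s.

9.44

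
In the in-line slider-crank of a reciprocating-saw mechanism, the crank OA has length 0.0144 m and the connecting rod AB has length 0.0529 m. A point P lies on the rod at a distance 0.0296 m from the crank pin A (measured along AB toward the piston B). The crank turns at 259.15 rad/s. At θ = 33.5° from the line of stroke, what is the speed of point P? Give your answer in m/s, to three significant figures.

ω = 259.1 rad/s.  Crank-pin speed |V_A| = rω = 3.7318 m/s, perpendicular to OA.
Rod angle: sinφ = −(r/L) sinθ ⇒ φ = -8.641°; ω_rod = −rω cosθ/√(L²−r²sin²θ) = -59.501 rad/s.
V_P = V_A + ω_rod × AP, with AP = 0.0296 m along the rod.
Components: V_Px = −rω sinθ − a·ω_rod·sinφ = -2.3243 m/s;  V_Py = rω cosθ + a·ω_rod·cosφ = +1.3706 m/s.
|V_P| = √(V_Px² + V_Py²) = 2.6983 m/s.

2.70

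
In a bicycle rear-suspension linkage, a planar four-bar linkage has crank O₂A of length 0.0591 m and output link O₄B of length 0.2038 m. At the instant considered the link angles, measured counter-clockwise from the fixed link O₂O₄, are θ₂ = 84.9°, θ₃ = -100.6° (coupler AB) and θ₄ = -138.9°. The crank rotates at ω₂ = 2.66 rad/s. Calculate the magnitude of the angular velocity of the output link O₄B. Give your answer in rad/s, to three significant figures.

ω₂ = 2.66 rad/s
Differentiating the loop-closure r₂e^{iθ₂}+r₃e^{iθ₃}=r₁+r₄e^{iθ₄} gives r₂ω₂e^{iθ₂}+r₃ω₃e^{iθ₃}=r₄ω₄e^{iθ₄}.
Eliminating the other unknown: ω₄ = r₂ω₂ sin(θ₂−θ₃) / [r₄ sin(θ₄−θ₃)].
Numerator sine = -0.09585; denominator sine = -0.61978.
Result = 0.0591·2.66·(-0.09585) / (0.2038·(-0.61978)) = +0.11929 rad/s; magnitude 0.11929 rad/s.

0.119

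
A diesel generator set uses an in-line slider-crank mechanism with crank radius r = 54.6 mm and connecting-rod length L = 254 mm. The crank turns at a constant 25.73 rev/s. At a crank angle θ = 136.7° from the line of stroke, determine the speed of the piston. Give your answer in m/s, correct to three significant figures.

5.10

ω = 2π·25.7 = 161.7 rad/s
For an in-line slider-crank, x = r cosθ + √(L² − r² sin²θ), so v = −rω sinθ·[1 + r cosθ/√(L² − r² sin²θ)].
With r = 0.0546 m, L = 0.254 m, θ = 136.7°: √(L² − r² sin²θ) = 0.25122 m.
v = −0.0546·161.7·0.68582·[1 + 0.0546·-0.72777/0.25122] = -5.0962 m/s.
|v| = 5.0962 m/s.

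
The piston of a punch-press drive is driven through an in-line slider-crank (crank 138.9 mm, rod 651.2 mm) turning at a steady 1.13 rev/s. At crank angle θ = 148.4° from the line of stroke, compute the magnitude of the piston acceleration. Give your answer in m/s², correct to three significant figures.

ω = 2π·1.13 = 7.1 rad/s
x(θ) = r cosθ + √(L² − r² sin²θ); with ω constant, a = ω²·d²x/dθ².
d²x/dθ² = −r cosθ − r²(cos2θ)/√u − r⁴ sin²2θ/(4u^{3/2}),  u = L² − r² sin²θ = 0.418764 m².
Substituting r = 0.1389 m, L = 0.6512 m, θ = 148.4°: d²x/dθ² = +0.10459 m.
a = ω²·d²x/dθ² = (7.1)²·(+0.10459) = +5.2723 m/s²;  |a| = 5.2723 m/s².

5.27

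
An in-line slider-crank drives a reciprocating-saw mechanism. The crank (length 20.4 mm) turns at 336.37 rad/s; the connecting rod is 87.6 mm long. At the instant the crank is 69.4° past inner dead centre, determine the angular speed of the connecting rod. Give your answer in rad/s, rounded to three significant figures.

ω = 336.4 rad/s
The rod makes angle φ with the slider axis where L sinφ = r sinθ; differentiating, L cosφ·φ̇ = r ω cosθ.
L cosφ = √(L² − r² sin²θ) = 0.085493 m.
|ω_rod| = r ω |cosθ| / √(L² − r² sin²θ) = 0.0204·336.4·0.35184/0.085493 = 28.24 rad/s.

28.2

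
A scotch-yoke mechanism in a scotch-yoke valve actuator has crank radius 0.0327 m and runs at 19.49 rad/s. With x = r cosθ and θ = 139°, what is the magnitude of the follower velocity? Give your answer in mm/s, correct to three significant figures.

ω = 19.49 rad/s
x = r cosθ ⇒ ẋ = −rω sinθ.
|v| = rω|sinθ| = 0.0327·19.49·|sin 139°| = 0.41812 m/s = 418.12 mm/s.

418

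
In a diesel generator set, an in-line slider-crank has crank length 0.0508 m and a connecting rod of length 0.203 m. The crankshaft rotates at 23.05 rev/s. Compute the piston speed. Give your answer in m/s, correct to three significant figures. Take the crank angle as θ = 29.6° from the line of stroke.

ω = 2π·23.1 = 144.8 rad/s
For an in-line slider-crank, x = r cosθ + √(L² − r² sin²θ), so v = −rω sinθ·[1 + r cosθ/√(L² − r² sin²θ)].
With r = 0.0508 m, L = 0.203 m, θ = 29.6°: √(L² − r² sin²θ) = 0.20144 m.
v = −0.0508·144.8·0.49394·[1 + 0.0508·0.86949/0.20144] = -4.4309 m/s.
|v| = 4.4309 m/s.

4.43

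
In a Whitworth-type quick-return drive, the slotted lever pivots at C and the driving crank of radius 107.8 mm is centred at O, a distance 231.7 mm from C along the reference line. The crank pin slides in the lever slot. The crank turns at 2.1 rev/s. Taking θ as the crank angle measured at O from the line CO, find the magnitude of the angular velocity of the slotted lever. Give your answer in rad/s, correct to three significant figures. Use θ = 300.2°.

3.53

ω = 13.19 rad/s (from 2.1 rev/s).
Crank pin A relative to C: A = (d + r cosθ, r sinθ); lever angle φ = atan2(r sinθ, d + r cosθ).
Differentiating tanφ: φ̇ = rω(d cosθ + r)/(d² + r² + 2dr cosθ).
d² + r² + 2dr cosθ = |CA|² = 0.0904338 m²;  d cosθ + r = +0.22435 m.
|ω_lever| = |0.1078·13.19·+0.22435| / 0.0904338 = 3.5287 rad/s.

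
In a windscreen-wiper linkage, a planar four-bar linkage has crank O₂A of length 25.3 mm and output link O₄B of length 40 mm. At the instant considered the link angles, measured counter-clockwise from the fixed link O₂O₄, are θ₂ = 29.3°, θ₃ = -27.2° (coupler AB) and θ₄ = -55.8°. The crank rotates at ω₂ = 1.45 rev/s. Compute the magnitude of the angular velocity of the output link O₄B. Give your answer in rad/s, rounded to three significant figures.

10.0

ω₂ = 9.111 rad/s (from 1.45 rev/s).
Differentiating the loop-closure r₂e^{iθ₂}+r₃e^{iθ₃}=r₁+r₄e^{iθ₄} gives r₂ω₂e^{iθ₂}+r₃ω₃e^{iθ₃}=r₄ω₄e^{iθ₄}.
Eliminating the other unknown: ω₄ = r₂ω₂ sin(θ₂−θ₃) / [r₄ sin(θ₄−θ₃)].
Numerator sine = +0.83389; denominator sine = -0.47869.
Result = 0.0253·9.111·(+0.83389) / (0.04·(-0.47869)) = -10.038 rad/s; magnitude 10.038 rad/s.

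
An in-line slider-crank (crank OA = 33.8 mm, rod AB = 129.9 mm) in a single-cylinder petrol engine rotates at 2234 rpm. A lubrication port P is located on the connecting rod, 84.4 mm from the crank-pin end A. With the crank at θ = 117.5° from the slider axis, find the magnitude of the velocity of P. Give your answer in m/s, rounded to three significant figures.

ω = 233.9 rad/s.  Crank-pin speed |V_A| = rω = 7.9073 m/s, perpendicular to OA.
Rod angle: sinφ = −(r/L) sinθ ⇒ φ = -13.344°; ω_rod = −rω cosθ/√(L²−r²sin²θ) = +28.888 rad/s.
V_P = V_A + ω_rod × AP, with AP = 0.0844 m along the rod.
Components: V_Px = −rω sinθ − a·ω_rod·sinφ = -6.4511 m/s;  V_Py = rω cosθ + a·ω_rod·cosφ = -1.2789 m/s.
|V_P| = √(V_Px² + V_Py²) = 6.5767 m/s.

6.58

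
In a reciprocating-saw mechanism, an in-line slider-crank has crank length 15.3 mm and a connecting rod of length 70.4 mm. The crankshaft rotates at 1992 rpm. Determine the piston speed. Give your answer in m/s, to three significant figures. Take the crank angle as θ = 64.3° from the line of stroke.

3.15

ω = 2π·1992/60 = 208.6 rad/s
For an in-line slider-crank, x = r cosθ + √(L² − r² sin²θ), so v = −rω sinθ·[1 + r cosθ/√(L² − r² sin²θ)].
With r = 0.0153 m, L = 0.0704 m, θ = 64.3°: √(L² − r² sin²θ) = 0.069037 m.
v = −0.0153·208.6·0.90108·[1 + 0.0153·0.43366/0.069037] = -3.1523 m/s.
|v| = 3.1523 m/s.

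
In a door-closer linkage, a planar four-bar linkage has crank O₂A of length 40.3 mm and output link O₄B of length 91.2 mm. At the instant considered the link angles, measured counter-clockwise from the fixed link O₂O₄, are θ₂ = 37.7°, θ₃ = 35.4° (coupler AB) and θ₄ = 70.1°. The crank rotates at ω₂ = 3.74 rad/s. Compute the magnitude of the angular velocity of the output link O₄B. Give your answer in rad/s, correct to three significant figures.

ω₂ = 3.74 rad/s
Differentiating the loop-closure r₂e^{iθ₂}+r₃e^{iθ₃}=r₁+r₄e^{iθ₄} gives r₂ω₂e^{iθ₂}+r₃ω₃e^{iθ₃}=r₄ω₄e^{iθ₄}.
Eliminating the other unknown: ω₄ = r₂ω₂ sin(θ₂−θ₃) / [r₄ sin(θ₄−θ₃)].
Numerator sine = +0.04013; denominator sine = +0.56928.
Result = 0.0403·3.74·(+0.04013) / (0.0912·(+0.56928)) = +0.11651 rad/s; magnitude 0.11651 rad/s.

0.117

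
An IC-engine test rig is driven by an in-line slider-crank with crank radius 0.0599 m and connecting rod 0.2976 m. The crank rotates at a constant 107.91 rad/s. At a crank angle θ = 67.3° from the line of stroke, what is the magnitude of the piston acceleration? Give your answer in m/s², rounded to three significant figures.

170

ω = 107.9 rad/s
x(θ) = r cosθ + √(L² − r² sin²θ); with ω constant, a = ω²·d²x/dθ².
d²x/dθ² = −r cosθ − r²(cos2θ)/√u − r⁴ sin²2θ/(4u^{3/2}),  u = L² − r² sin²θ = 0.0855121 m².
Substituting r = 0.0599 m, L = 0.2976 m, θ = 67.3°: d²x/dθ² = -0.014566 m.
a = ω²·d²x/dθ² = (107.9)²·(-0.014566) = -169.61 m/s²;  |a| = 169.61 m/s².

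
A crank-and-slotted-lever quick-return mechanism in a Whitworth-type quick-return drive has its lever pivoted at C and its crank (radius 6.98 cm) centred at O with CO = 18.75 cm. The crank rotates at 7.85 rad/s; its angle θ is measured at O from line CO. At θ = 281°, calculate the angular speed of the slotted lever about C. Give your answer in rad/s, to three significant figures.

1.28

ω = 7.85 rad/s
Crank pin A relative to C: A = (d + r cosθ, r sinθ); lever angle φ = atan2(r sinθ, d + r cosθ).
Differentiating tanφ: φ̇ = rω(d cosθ + r)/(d² + r² + 2dr cosθ).
d² + r² + 2dr cosθ = |CA|² = 0.0450227 m²;  d cosθ + r = +0.10558 m.
|ω_lever| = |0.0698·7.85·+0.10558| / 0.0450227 = 1.2849 rad/s.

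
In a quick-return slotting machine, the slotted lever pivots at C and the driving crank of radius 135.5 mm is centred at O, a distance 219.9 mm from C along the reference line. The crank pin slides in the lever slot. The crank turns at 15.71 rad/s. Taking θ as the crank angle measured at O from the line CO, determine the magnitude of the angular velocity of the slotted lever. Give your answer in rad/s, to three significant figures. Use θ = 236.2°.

0.835

ω = 15.71 rad/s
Crank pin A relative to C: A = (d + r cosθ, r sinθ); lever angle φ = atan2(r sinθ, d + r cosθ).
Differentiating tanφ: φ̇ = rω(d cosθ + r)/(d² + r² + 2dr cosθ).
d² + r² + 2dr cosθ = |CA|² = 0.033565 m²;  d cosθ + r = +0.013171 m.
|ω_lever| = |0.1355·15.71·+0.013171| / 0.033565 = 0.83528 rad/s.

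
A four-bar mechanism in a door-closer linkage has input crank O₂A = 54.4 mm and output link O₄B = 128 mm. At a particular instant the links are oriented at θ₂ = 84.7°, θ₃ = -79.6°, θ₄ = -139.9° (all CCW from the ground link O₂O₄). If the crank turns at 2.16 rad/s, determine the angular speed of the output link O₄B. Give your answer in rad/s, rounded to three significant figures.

0.286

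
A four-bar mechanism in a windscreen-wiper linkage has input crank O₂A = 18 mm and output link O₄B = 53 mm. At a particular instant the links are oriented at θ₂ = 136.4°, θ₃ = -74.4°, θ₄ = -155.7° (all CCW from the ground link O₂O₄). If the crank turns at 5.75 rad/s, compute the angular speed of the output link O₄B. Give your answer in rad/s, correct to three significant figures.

ω₂ = 5.75 rad/s
Differentiating the loop-closure r₂e^{iθ₂}+r₃e^{iθ₃}=r₁+r₄e^{iθ₄} gives r₂ω₂e^{iθ₂}+r₃ω₃e^{iθ₃}=r₄ω₄e^{iθ₄}.
Eliminating the other unknown: ω₄ = r₂ω₂ sin(θ₂−θ₃) / [r₄ sin(θ₄−θ₃)].
Numerator sine = -0.51204; denominator sine = -0.98849.
Result = 0.018·5.75·(-0.51204) / (0.053·(-0.98849)) = +1.0116 rad/s; magnitude 1.0116 rad/s.

1.01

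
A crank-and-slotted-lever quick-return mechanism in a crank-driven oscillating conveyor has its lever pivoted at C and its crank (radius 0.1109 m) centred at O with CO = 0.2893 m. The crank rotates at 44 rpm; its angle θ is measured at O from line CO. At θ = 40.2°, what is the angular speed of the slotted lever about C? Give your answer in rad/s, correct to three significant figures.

ω = 4.608 rad/s (from 44 rpm).
Crank pin A relative to C: A = (d + r cosθ, r sinθ); lever angle φ = atan2(r sinθ, d + r cosθ).
Differentiating tanφ: φ̇ = rω(d cosθ + r)/(d² + r² + 2dr cosθ).
d² + r² + 2dr cosθ = |CA|² = 0.145004 m²;  d cosθ + r = +0.33187 m.
|ω_lever| = |0.1109·4.608·+0.33187| / 0.145004 = 1.1695 rad/s.

1.17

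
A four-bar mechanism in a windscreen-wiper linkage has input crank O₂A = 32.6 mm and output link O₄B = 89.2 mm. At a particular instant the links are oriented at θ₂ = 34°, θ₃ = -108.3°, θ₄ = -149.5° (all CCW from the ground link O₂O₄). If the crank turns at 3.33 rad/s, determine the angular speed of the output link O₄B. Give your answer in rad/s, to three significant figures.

1.13

ω₂ = 3.33 rad/s
Differentiating the loop-closure r₂e^{iθ₂}+r₃e^{iθ₃}=r₁+r₄e^{iθ₄} gives r₂ω₂e^{iθ₂}+r₃ω₃e^{iθ₃}=r₄ω₄e^{iθ₄}.
Eliminating the other unknown: ω₄ = r₂ω₂ sin(θ₂−θ₃) / [r₄ sin(θ₄−θ₃)].
Numerator sine = +0.61153; denominator sine = -0.65869.
Result = 0.0326·3.33·(+0.61153) / (0.0892·(-0.65869)) = -1.1299 rad/s; magnitude 1.1299 rad/s.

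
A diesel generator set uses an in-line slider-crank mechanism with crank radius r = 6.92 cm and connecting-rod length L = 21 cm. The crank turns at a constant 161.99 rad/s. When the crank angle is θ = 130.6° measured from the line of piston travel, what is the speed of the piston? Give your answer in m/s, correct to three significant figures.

ω = 162 rad/s
For an in-line slider-crank, x = r cosθ + √(L² − r² sin²θ), so v = −rω sinθ·[1 + r cosθ/√(L² − r² sin²θ)].
With r = 0.0692 m, L = 0.21 m, θ = 130.6°: √(L² − r² sin²θ) = 0.20332 m.
v = −0.0692·162·0.75927·[1 + 0.0692·-0.65077/0.20332] = -6.6261 m/s.
|v| = 6.6261 m/s.

6.63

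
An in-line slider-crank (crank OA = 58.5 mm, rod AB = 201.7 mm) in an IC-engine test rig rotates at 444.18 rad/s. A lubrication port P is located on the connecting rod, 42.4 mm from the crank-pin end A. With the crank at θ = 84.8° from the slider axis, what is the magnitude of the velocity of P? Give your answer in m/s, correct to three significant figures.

26.1

ω = 444.2 rad/s.  Crank-pin speed |V_A| = rω = 25.985 m/s, perpendicular to OA.
Rod angle: sinφ = −(r/L) sinθ ⇒ φ = -16.789°; ω_rod = −rω cosθ/√(L²−r²sin²θ) = -12.196 rad/s.
V_P = V_A + ω_rod × AP, with AP = 0.0424 m along the rod.
Components: V_Px = −rω sinθ − a·ω_rod·sinφ = -26.027 m/s;  V_Py = rω cosθ + a·ω_rod·cosφ = +1.86 m/s.
|V_P| = √(V_Px² + V_Py²) = 26.093 m/s.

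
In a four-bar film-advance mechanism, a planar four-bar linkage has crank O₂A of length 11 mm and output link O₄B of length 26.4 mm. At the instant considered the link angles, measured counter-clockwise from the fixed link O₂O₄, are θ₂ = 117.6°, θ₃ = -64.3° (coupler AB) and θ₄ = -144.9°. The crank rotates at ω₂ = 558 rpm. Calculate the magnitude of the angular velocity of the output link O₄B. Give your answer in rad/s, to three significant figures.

0.818

ω₂ = 58.43 rad/s (from 558 rpm).
Differentiating the loop-closure r₂e^{iθ₂}+r₃e^{iθ₃}=r₁+r₄e^{iθ₄} gives r₂ω₂e^{iθ₂}+r₃ω₃e^{iθ₃}=r₄ω₄e^{iθ₄}.
Eliminating the other unknown: ω₄ = r₂ω₂ sin(θ₂−θ₃) / [r₄ sin(θ₄−θ₃)].
Numerator sine = -0.03316; denominator sine = -0.98657.
Result = 0.011·58.43·(-0.03316) / (0.0264·(-0.98657)) = +0.81823 rad/s; magnitude 0.81823 rad/s.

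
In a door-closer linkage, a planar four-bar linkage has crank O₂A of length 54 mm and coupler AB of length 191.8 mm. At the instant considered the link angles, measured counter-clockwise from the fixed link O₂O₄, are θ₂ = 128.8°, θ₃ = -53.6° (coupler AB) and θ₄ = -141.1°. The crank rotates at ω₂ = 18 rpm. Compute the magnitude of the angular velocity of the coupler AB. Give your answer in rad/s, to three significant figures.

ω₂ = 1.885 rad/s (from 18 rpm).
Differentiating the loop-closure r₂e^{iθ₂}+r₃e^{iθ₃}=r₁+r₄e^{iθ₄} gives r₂ω₂e^{iθ₂}+r₃ω₃e^{iθ₃}=r₄ω₄e^{iθ₄}.
Eliminating the other unknown: ω₃ = r₂ω₂ sin(θ₄−θ₂) / [r₃ sin(θ₃−θ₄)].
Numerator sine = +1.00000; denominator sine = +0.99905.
Result = 0.054·1.885·(+1.00000) / (0.1918·(+0.99905)) = +0.5312 rad/s; magnitude 0.5312 rad/s.

0.531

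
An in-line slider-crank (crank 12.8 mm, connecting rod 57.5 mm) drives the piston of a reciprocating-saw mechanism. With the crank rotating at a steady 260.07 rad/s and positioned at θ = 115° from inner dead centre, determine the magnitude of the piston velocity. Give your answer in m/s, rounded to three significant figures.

ω = 260.1 rad/s
For an in-line slider-crank, x = r cosθ + √(L² − r² sin²θ), so v = −rω sinθ·[1 + r cosθ/√(L² − r² sin²θ)].
With r = 0.0128 m, L = 0.0575 m, θ = 115°: √(L² − r² sin²θ) = 0.056318 m.
v = −0.0128·260.1·0.90631·[1 + 0.0128·-0.42262/0.056318] = -2.7272 m/s.
|v| = 2.7272 m/s.

2.73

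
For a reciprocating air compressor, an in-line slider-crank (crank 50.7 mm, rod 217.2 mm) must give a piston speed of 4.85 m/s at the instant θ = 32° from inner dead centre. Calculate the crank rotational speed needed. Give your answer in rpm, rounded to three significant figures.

1440

For an in-line slider-crank, |v_piston| = rω|sinθ|·[1 + r cosθ/√(L² − r² sin²θ)].
With r = 0.0507 m, L = 0.2172 m, θ = 32°: the bracketed kinematic factor |dx/dθ| = 0.032227 m.
ω = v/|dx/dθ| = 4.85/0.032227 = 150.5 rad/s.
N = 60ω/(2π) = 1437.1 rpm.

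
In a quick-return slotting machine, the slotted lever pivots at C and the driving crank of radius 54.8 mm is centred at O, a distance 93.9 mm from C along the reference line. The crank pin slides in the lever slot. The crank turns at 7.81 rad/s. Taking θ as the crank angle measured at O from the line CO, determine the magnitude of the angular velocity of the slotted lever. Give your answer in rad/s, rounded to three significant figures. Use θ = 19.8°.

2.85

ω = 7.81 rad/s
Crank pin A relative to C: A = (d + r cosθ, r sinθ); lever angle φ = atan2(r sinθ, d + r cosθ).
Differentiating tanφ: φ̇ = rω(d cosθ + r)/(d² + r² + 2dr cosθ).
d² + r² + 2dr cosθ = |CA|² = 0.0215033 m²;  d cosθ + r = +0.14315 m.
|ω_lever| = |0.0548·7.81·+0.14315| / 0.0215033 = 2.8491 rad/s.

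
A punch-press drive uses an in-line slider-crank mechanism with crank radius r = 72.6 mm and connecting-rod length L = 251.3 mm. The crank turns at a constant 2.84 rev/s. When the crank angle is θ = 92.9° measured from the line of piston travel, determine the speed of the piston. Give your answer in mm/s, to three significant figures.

1270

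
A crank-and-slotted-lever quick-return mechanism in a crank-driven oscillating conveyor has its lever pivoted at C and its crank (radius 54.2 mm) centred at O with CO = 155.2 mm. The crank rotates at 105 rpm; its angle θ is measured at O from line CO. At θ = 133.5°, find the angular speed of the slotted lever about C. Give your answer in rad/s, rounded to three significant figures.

2.03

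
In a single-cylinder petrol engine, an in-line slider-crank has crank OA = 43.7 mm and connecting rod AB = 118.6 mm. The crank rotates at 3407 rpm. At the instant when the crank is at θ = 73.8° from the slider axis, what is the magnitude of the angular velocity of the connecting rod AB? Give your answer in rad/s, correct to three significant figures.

39.2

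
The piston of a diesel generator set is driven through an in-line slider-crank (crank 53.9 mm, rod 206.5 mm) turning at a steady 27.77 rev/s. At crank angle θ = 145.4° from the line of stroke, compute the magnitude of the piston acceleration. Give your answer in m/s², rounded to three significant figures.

ω = 2π·27.8 = 174.5 rad/s
x(θ) = r cosθ + √(L² − r² sin²θ); with ω constant, a = ω²·d²x/dθ².
d²x/dθ² = −r cosθ − r²(cos2θ)/√u − r⁴ sin²2θ/(4u^{3/2}),  u = L² − r² sin²θ = 0.0417055 m².
Substituting r = 0.0539 m, L = 0.2065 m, θ = 145.4°: d²x/dθ² = +0.039099 m.
a = ω²·d²x/dθ² = (174.5)²·(+0.039099) = +1190.4 m/s²;  |a| = 1190.4 m/s².

1190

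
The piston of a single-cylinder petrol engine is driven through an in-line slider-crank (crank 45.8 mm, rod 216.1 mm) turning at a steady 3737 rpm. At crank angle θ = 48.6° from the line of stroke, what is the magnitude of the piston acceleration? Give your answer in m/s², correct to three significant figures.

ω = 2π·3737/60 = 391.3 rad/s
x(θ) = r cosθ + √(L² − r² sin²θ); with ω constant, a = ω²·d²x/dθ².
d²x/dθ² = −r cosθ − r²(cos2θ)/√u − r⁴ sin²2θ/(4u^{3/2}),  u = L² − r² sin²θ = 0.0455189 m².
Substituting r = 0.0458 m, L = 0.2161 m, θ = 48.6°: d²x/dθ² = -0.029167 m.
a = ω²·d²x/dθ² = (391.3)²·(-0.029167) = -4466.8 m/s²;  |a| = 4466.8 m/s².

4470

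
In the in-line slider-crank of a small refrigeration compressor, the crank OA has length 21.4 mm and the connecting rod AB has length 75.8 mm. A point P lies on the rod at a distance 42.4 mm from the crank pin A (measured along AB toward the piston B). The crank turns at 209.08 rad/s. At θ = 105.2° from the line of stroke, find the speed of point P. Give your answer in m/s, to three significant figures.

4.16

ω = 209.1 rad/s.  Crank-pin speed |V_A| = rω = 4.4743 m/s, perpendicular to OA.
Rod angle: sinφ = −(r/L) sinθ ⇒ φ = -15.810°; ω_rod = −rω cosθ/√(L²−r²sin²θ) = +16.085 rad/s.
V_P = V_A + ω_rod × AP, with AP = 0.0424 m along the rod.
Components: V_Px = −rω sinθ − a·ω_rod·sinφ = -4.132 m/s;  V_Py = rω cosθ + a·ω_rod·cosφ = -0.51691 m/s.
|V_P| = √(V_Px² + V_Py²) = 4.1642 m/s.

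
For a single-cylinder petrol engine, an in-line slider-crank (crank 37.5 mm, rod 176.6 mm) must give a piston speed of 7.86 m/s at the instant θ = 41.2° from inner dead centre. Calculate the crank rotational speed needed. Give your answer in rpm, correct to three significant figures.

For an in-line slider-crank, |v_piston| = rω|sinθ|·[1 + r cosθ/√(L² − r² sin²θ)].
With r = 0.0375 m, L = 0.1766 m, θ = 41.2°: the bracketed kinematic factor |dx/dθ| = 0.028687 m.
ω = v/|dx/dθ| = 7.86/0.028687 = 274 rad/s.
N = 60ω/(2π) = 2616.5 rpm.

2620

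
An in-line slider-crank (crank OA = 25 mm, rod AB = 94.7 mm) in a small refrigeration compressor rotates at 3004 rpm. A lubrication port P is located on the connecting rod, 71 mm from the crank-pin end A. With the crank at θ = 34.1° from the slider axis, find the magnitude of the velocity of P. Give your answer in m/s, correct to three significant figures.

5.39

ω = 314.6 rad/s.  Crank-pin speed |V_A| = rω = 7.8645 m/s, perpendicular to OA.
Rod angle: sinφ = −(r/L) sinθ ⇒ φ = -8.511°; ω_rod = −rω cosθ/√(L²−r²sin²θ) = -69.533 rad/s.
V_P = V_A + ω_rod × AP, with AP = 0.071 m along the rod.
Components: V_Px = −rω sinθ − a·ω_rod·sinφ = -5.1398 m/s;  V_Py = rω cosθ + a·ω_rod·cosφ = +1.6298 m/s.
|V_P| = √(V_Px² + V_Py²) = 5.392 m/s.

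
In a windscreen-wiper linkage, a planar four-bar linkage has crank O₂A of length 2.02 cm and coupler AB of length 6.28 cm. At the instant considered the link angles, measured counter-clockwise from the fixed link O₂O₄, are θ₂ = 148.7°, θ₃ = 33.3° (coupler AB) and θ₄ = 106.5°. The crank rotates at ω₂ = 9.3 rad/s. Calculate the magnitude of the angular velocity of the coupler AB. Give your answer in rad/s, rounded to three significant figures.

ω₂ = 9.3 rad/s
Differentiating the loop-closure r₂e^{iθ₂}+r₃e^{iθ₃}=r₁+r₄e^{iθ₄} gives r₂ω₂e^{iθ₂}+r₃ω₃e^{iθ₃}=r₄ω₄e^{iθ₄}.
Eliminating the other unknown: ω₃ = r₂ω₂ sin(θ₄−θ₂) / [r₃ sin(θ₃−θ₄)].
Numerator sine = -0.67172; denominator sine = -0.95732.
Result = 0.0202·9.3·(-0.67172) / (0.0628·(-0.95732)) = +2.099 rad/s; magnitude 2.099 rad/s.

2.10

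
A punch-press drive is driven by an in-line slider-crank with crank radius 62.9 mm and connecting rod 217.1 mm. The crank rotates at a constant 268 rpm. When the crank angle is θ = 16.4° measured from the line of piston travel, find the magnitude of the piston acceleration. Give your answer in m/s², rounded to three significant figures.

ω = 2π·268/60 = 28.06 rad/s
x(θ) = r cosθ + √(L² − r² sin²θ); with ω constant, a = ω²·d²x/dθ².
d²x/dθ² = −r cosθ − r²(cos2θ)/√u − r⁴ sin²2θ/(4u^{3/2}),  u = L² − r² sin²θ = 0.046817 m².
Substituting r = 0.0629 m, L = 0.2171 m, θ = 16.4°: d²x/dθ² = -0.075824 m.
a = ω²·d²x/dθ² = (28.06)²·(-0.075824) = -59.722 m/s²;  |a| = 59.722 m/s².

59.7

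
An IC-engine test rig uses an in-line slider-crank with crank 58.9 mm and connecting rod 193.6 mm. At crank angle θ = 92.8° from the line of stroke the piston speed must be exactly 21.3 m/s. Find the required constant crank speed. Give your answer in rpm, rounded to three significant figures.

For an in-line slider-crank, |v_piston| = rω|sinθ|·[1 + r cosθ/√(L² − r² sin²θ)].
With r = 0.0589 m, L = 0.1936 m, θ = 92.8°: the bracketed kinematic factor |dx/dθ| = 0.057912 m.
ω = v/|dx/dθ| = 21.3/0.057912 = 367.8 rad/s.
N = 60ω/(2π) = 3512.2 rpm.

3510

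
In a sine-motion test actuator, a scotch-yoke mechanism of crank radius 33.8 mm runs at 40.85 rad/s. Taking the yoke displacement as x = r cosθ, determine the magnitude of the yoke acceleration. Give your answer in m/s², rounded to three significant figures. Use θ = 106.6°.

16.1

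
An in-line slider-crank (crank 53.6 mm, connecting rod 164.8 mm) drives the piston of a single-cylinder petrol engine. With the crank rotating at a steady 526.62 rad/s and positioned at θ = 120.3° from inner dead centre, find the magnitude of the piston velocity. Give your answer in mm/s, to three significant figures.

ω = 526.6 rad/s
For an in-line slider-crank, x = r cosθ + √(L² − r² sin²θ), so v = −rω sinθ·[1 + r cosθ/√(L² − r² sin²θ)].
With r = 0.0536 m, L = 0.1648 m, θ = 120.3°: √(L² − r² sin²θ) = 0.15817 m.
v = −0.0536·526.6·0.86340·[1 + 0.0536·-0.50453/0.15817] = -20.204 m/s.
|v| = 20.204 m/s = 20204 mm/s.

20200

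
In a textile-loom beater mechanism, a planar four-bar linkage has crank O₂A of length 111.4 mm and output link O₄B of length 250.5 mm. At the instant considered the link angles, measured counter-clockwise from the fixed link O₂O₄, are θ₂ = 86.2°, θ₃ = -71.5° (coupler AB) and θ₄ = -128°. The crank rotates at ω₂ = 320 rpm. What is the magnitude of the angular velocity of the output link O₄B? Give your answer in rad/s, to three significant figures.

ω₂ = 33.51 rad/s (from 320 rpm).
Differentiating the loop-closure r₂e^{iθ₂}+r₃e^{iθ₃}=r₁+r₄e^{iθ₄} gives r₂ω₂e^{iθ₂}+r₃ω₃e^{iθ₃}=r₄ω₄e^{iθ₄}.
Eliminating the other unknown: ω₄ = r₂ω₂ sin(θ₂−θ₃) / [r₄ sin(θ₄−θ₃)].
Numerator sine = +0.37946; denominator sine = -0.83389.
Result = 0.1114·33.51·(+0.37946) / (0.2505·(-0.83389)) = -6.7813 rad/s; magnitude 6.7813 rad/s.

6.78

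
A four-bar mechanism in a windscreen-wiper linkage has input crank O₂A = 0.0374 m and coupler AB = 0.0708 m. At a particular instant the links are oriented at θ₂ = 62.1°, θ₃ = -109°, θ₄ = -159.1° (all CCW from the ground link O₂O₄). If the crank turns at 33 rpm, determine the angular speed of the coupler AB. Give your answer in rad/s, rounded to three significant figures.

1.57

ω₂ = 3.456 rad/s (from 33 rpm).
Differentiating the loop-closure r₂e^{iθ₂}+r₃e^{iθ₃}=r₁+r₄e^{iθ₄} gives r₂ω₂e^{iθ₂}+r₃ω₃e^{iθ₃}=r₄ω₄e^{iθ₄}.
Eliminating the other unknown: ω₃ = r₂ω₂ sin(θ₄−θ₂) / [r₃ sin(θ₃−θ₄)].
Numerator sine = +0.65869; denominator sine = +0.76717.
Result = 0.0374·3.456·(+0.65869) / (0.0708·(+0.76717)) = +1.5674 rad/s; magnitude 1.5674 rad/s.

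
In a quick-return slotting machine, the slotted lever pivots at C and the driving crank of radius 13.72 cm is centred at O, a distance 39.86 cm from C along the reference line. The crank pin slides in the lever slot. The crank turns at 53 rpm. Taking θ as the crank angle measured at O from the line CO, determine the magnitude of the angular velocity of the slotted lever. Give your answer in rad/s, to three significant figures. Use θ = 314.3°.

ω = 5.55 rad/s (from 53 rpm).
Crank pin A relative to C: A = (d + r cosθ, r sinθ); lever angle φ = atan2(r sinθ, d + r cosθ).
Differentiating tanφ: φ̇ = rω(d cosθ + r)/(d² + r² + 2dr cosθ).
d² + r² + 2dr cosθ = |CA|² = 0.254096 m²;  d cosθ + r = +0.41559 m.
|ω_lever| = |0.1372·5.55·+0.41559| / 0.254096 = 1.2454 rad/s.

1.25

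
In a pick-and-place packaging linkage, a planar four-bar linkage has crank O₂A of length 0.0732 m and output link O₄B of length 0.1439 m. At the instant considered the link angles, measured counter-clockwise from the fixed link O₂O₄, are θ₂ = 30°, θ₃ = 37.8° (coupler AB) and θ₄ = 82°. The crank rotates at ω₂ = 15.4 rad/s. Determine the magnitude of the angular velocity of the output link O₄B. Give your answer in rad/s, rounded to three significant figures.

ω₂ = 15.4 rad/s
Differentiating the loop-closure r₂e^{iθ₂}+r₃e^{iθ₃}=r₁+r₄e^{iθ₄} gives r₂ω₂e^{iθ₂}+r₃ω₃e^{iθ₃}=r₄ω₄e^{iθ₄}.
Eliminating the other unknown: ω₄ = r₂ω₂ sin(θ₂−θ₃) / [r₄ sin(θ₄−θ₃)].
Numerator sine = -0.13572; denominator sine = +0.69717.
Result = 0.0732·15.4·(-0.13572) / (0.1439·(+0.69717)) = -1.525 rad/s; magnitude 1.525 rad/s.

1.52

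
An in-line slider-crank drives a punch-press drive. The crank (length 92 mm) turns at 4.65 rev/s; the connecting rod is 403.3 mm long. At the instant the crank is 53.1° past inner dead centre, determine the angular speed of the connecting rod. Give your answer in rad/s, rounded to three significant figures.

4.07

ω = 29.22 rad/s (converted from 4.65 rev/s).
The rod makes angle φ with the slider axis where L sinφ = r sinθ; differentiating, L cosφ·φ̇ = r ω cosθ.
L cosφ = √(L² − r² sin²θ) = 0.39653 m.
|ω_rod| = r ω |cosθ| / √(L² − r² sin²θ) = 0.092·29.22·0.60042/0.39653 = 4.07 rad/s.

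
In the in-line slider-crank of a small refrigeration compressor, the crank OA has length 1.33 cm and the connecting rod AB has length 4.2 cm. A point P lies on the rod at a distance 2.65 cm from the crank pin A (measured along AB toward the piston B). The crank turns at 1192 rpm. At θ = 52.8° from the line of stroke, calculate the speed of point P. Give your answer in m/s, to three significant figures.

ω = 124.8 rad/s.  Crank-pin speed |V_A| = rω = 1.6602 m/s, perpendicular to OA.
Rod angle: sinφ = −(r/L) sinθ ⇒ φ = -14.610°; ω_rod = −rω cosθ/√(L²−r²sin²θ) = -24.697 rad/s.
V_P = V_A + ω_rod × AP, with AP = 0.0265 m along the rod.
Components: V_Px = −rω sinθ − a·ω_rod·sinφ = -1.4875 m/s;  V_Py = rω cosθ + a·ω_rod·cosφ = +0.37043 m/s.
|V_P| = √(V_Px² + V_Py²) = 1.5329 m/s.

1.53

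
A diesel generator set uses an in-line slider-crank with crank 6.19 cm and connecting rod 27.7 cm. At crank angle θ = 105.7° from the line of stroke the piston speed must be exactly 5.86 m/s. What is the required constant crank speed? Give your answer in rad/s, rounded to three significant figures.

For an in-line slider-crank, |v_piston| = rω|sinθ|·[1 + r cosθ/√(L² − r² sin²θ)].
With r = 0.0619 m, L = 0.277 m, θ = 105.7°: the bracketed kinematic factor |dx/dθ| = 0.055901 m.
ω = v/|dx/dθ| = 5.86/0.055901 = 104.83 rad/s.

105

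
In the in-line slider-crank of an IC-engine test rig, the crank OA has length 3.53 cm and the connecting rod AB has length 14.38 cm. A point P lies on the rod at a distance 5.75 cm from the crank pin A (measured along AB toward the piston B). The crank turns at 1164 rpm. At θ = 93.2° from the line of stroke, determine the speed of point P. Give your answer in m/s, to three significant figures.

4.27

ω = 121.9 rad/s.  Crank-pin speed |V_A| = rω = 4.3029 m/s, perpendicular to OA.
Rod angle: sinφ = −(r/L) sinθ ⇒ φ = -14.188°; ω_rod = −rω cosθ/√(L²−r²sin²θ) = +1.7229 rad/s.
V_P = V_A + ω_rod × AP, with AP = 0.0575 m along the rod.
Components: V_Px = −rω sinθ − a·ω_rod·sinφ = -4.2719 m/s;  V_Py = rω cosθ + a·ω_rod·cosφ = -0.14415 m/s.
|V_P| = √(V_Px² + V_Py²) = 4.2743 m/s.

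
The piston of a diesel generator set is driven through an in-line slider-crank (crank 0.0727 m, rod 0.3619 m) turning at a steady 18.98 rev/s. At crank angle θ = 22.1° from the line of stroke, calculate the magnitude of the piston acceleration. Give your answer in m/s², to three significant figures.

1110

ω = 2π·19 = 119.3 rad/s
x(θ) = r cosθ + √(L² − r² sin²θ); with ω constant, a = ω²·d²x/dθ².
d²x/dθ² = −r cosθ − r²(cos2θ)/√u − r⁴ sin²2θ/(4u^{3/2}),  u = L² − r² sin²θ = 0.130224 m².
Substituting r = 0.0727 m, L = 0.3619 m, θ = 22.1°: d²x/dθ² = -0.077931 m.
a = ω²·d²x/dθ² = (119.3)²·(-0.077931) = -1108.3 m/s²;  |a| = 1108.3 m/s².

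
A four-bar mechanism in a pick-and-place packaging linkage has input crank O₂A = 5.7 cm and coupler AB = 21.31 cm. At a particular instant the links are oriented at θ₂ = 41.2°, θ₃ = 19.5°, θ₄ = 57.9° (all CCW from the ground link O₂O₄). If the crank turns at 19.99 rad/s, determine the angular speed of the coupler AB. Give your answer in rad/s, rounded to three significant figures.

ω₂ = 19.99 rad/s
Differentiating the loop-closure r₂e^{iθ₂}+r₃e^{iθ₃}=r₁+r₄e^{iθ₄} gives r₂ω₂e^{iθ₂}+r₃ω₃e^{iθ₃}=r₄ω₄e^{iθ₄}.
Eliminating the other unknown: ω₃ = r₂ω₂ sin(θ₄−θ₂) / [r₃ sin(θ₃−θ₄)].
Numerator sine = +0.28736; denominator sine = -0.62115.
Result = 0.057·19.99·(+0.28736) / (0.2131·(-0.62115)) = -2.4736 rad/s; magnitude 2.4736 rad/s.

2.47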